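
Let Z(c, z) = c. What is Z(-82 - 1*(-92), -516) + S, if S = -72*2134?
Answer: -153638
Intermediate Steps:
S = -153648
Z(-82 - 1*(-92), -516) + S = (-82 - 1*(-92)) - 153648 = (-82 + 92) - 153648 = 10 - 153648 = -153638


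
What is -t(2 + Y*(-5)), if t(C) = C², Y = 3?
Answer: -169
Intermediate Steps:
-t(2 + Y*(-5)) = -(2 + 3*(-5))² = -(2 - 15)² = -1*(-13)² = -1*169 = -169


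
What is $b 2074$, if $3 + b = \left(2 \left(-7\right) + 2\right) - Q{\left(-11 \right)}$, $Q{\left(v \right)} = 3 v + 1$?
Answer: $35258$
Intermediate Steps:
$Q{\left(v \right)} = 1 + 3 v$
$b = 17$ ($b = -3 + \left(\left(2 \left(-7\right) + 2\right) - \left(1 + 3 \left(-11\right)\right)\right) = -3 + \left(\left(-14 + 2\right) - \left(1 - 33\right)\right) = -3 - -20 = -3 + \left(-12 + 32\right) = -3 + 20 = 17$)
$b 2074 = 17 \cdot 2074 = 35258$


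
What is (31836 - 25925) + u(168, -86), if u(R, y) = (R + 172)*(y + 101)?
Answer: 11011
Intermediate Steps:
u(R, y) = (101 + y)*(172 + R) (u(R, y) = (172 + R)*(101 + y) = (101 + y)*(172 + R))
(31836 - 25925) + u(168, -86) = (31836 - 25925) + (17372 + 101*168 + 172*(-86) + 168*(-86)) = 5911 + (17372 + 16968 - 14792 - 14448) = 5911 + 5100 = 11011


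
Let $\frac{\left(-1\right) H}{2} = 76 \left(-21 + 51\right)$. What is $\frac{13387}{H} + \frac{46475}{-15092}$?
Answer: $- \frac{9408241}{1564080} \approx -6.0152$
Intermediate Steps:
$H = -4560$ ($H = - 2 \cdot 76 \left(-21 + 51\right) = - 2 \cdot 76 \cdot 30 = \left(-2\right) 2280 = -4560$)
$\frac{13387}{H} + \frac{46475}{-15092} = \frac{13387}{-4560} + \frac{46475}{-15092} = 13387 \left(- \frac{1}{4560}\right) + 46475 \left(- \frac{1}{15092}\right) = - \frac{13387}{4560} - \frac{4225}{1372} = - \frac{9408241}{1564080}$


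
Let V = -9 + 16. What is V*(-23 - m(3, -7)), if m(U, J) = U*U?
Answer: -224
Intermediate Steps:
m(U, J) = U**2
V = 7
V*(-23 - m(3, -7)) = 7*(-23 - 1*3**2) = 7*(-23 - 1*9) = 7*(-23 - 9) = 7*(-32) = -224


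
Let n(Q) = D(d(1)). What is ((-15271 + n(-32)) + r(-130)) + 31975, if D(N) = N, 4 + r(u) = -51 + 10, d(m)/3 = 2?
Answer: 16665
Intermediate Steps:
d(m) = 6 (d(m) = 3*2 = 6)
r(u) = -45 (r(u) = -4 + (-51 + 10) = -4 - 41 = -45)
n(Q) = 6
((-15271 + n(-32)) + r(-130)) + 31975 = ((-15271 + 6) - 45) + 31975 = (-15265 - 45) + 31975 = -15310 + 31975 = 16665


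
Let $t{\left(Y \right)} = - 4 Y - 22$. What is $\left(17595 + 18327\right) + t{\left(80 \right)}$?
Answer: $35580$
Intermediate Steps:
$t{\left(Y \right)} = -22 - 4 Y$
$\left(17595 + 18327\right) + t{\left(80 \right)} = \left(17595 + 18327\right) - 342 = 35922 - 342 = 35580$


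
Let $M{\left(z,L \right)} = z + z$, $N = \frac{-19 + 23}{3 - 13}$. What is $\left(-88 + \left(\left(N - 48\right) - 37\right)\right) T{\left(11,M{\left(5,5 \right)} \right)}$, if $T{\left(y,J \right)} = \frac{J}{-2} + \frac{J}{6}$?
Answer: $578$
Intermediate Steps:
$N = - \frac{2}{5}$ ($N = \frac{4}{-10} = 4 \left(- \frac{1}{10}\right) = - \frac{2}{5} \approx -0.4$)
$M{\left(z,L \right)} = 2 z$
$T{\left(y,J \right)} = - \frac{J}{3}$ ($T{\left(y,J \right)} = J \left(- \frac{1}{2}\right) + J \frac{1}{6} = - \frac{J}{2} + \frac{J}{6} = - \frac{J}{3}$)
$\left(-88 + \left(\left(N - 48\right) - 37\right)\right) T{\left(11,M{\left(5,5 \right)} \right)} = \left(-88 - \frac{427}{5}\right) \left(- \frac{2 \cdot 5}{3}\right) = \left(-88 - \frac{427}{5}\right) \left(\left(- \frac{1}{3}\right) 10\right) = \left(-88 - \frac{427}{5}\right) \left(- \frac{10}{3}\right) = \left(- \frac{867}{5}\right) \left(- \frac{10}{3}\right) = 578$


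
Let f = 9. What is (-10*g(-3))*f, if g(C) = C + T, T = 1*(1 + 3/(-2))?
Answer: 315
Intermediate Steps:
T = -½ (T = 1*(1 + 3*(-½)) = 1*(1 - 3/2) = 1*(-½) = -½ ≈ -0.50000)
g(C) = -½ + C (g(C) = C - ½ = -½ + C)
(-10*g(-3))*f = -10*(-½ - 3)*9 = -10*(-7/2)*9 = 35*9 = 315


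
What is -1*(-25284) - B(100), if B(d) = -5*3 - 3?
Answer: 25302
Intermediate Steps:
B(d) = -18 (B(d) = -15 - 3 = -18)
-1*(-25284) - B(100) = -1*(-25284) - 1*(-18) = 25284 + 18 = 25302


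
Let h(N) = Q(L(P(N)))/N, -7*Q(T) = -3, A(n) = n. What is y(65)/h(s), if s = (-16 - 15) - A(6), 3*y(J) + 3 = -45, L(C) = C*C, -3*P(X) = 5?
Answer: 4144/3 ≈ 1381.3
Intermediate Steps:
P(X) = -5/3 (P(X) = -⅓*5 = -5/3)
L(C) = C²
y(J) = -16 (y(J) = -1 + (⅓)*(-45) = -1 - 15 = -16)
Q(T) = 3/7 (Q(T) = -⅐*(-3) = 3/7)
s = -37 (s = (-16 - 15) - 1*6 = -31 - 6 = -37)
h(N) = 3/(7*N)
y(65)/h(s) = -16/((3/7)/(-37)) = -16/((3/7)*(-1/37)) = -16/(-3/259) = -16*(-259/3) = 4144/3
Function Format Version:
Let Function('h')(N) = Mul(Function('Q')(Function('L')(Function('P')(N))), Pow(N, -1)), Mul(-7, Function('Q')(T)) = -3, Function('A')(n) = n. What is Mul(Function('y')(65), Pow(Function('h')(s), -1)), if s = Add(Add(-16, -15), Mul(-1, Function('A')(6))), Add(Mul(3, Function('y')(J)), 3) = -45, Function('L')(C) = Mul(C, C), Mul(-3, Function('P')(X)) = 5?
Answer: Rational(4144, 3) ≈ 1381.3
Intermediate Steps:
Function('P')(X) = Rational(-5, 3) (Function('P')(X) = Mul(Rational(-1, 3), 5) = Rational(-5, 3))
Function('L')(C) = Pow(C, 2)
Function('y')(J) = -16 (Function('y')(J) = Add(-1, Mul(Rational(1, 3), -45)) = Add(-1, -15) = -16)
Function('Q')(T) = Rational(3, 7) (Function('Q')(T) = Mul(Rational(-1, 7), -3) = Rational(3, 7))
s = -37 (s = Add(Add(-16, -15), Mul(-1, 6)) = Add(-31, -6) = -37)
Function('h')(N) = Mul(Rational(3, 7), Pow(N, -1))
Mul(Function('y')(65), Pow(Function('h')(s), -1)) = Mul(-16, Pow(Mul(Rational(3, 7), Pow(-37, -1)), -1)) = Mul(-16, Pow(Mul(Rational(3, 7), Rational(-1, 37)), -1)) = Mul(-16, Pow(Rational(-3, 259), -1)) = Mul(-16, Rational(-259, 3)) = Rational(4144, 3)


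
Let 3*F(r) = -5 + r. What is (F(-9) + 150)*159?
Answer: 23108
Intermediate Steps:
F(r) = -5/3 + r/3 (F(r) = (-5 + r)/3 = -5/3 + r/3)
(F(-9) + 150)*159 = ((-5/3 + (⅓)*(-9)) + 150)*159 = ((-5/3 - 3) + 150)*159 = (-14/3 + 150)*159 = (436/3)*159 = 23108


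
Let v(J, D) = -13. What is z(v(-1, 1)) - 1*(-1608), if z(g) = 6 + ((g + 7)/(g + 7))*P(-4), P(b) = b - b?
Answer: 1614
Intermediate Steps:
P(b) = 0
z(g) = 6 (z(g) = 6 + ((g + 7)/(g + 7))*0 = 6 + ((7 + g)/(7 + g))*0 = 6 + 1*0 = 6 + 0 = 6)
z(v(-1, 1)) - 1*(-1608) = 6 - 1*(-1608) = 6 + 1608 = 1614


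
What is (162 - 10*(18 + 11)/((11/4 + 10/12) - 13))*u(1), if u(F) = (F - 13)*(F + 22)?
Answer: -6012936/113 ≈ -53212.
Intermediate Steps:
u(F) = (-13 + F)*(22 + F)
(162 - 10*(18 + 11)/((11/4 + 10/12) - 13))*u(1) = (162 - 10*(18 + 11)/((11/4 + 10/12) - 13))*(-286 + 1**2 + 9*1) = (162 - 290/((11*(1/4) + 10*(1/12)) - 13))*(-286 + 1 + 9) = (162 - 290/((11/4 + 5/6) - 13))*(-276) = (162 - 290/(43/12 - 13))*(-276) = (162 - 290/(-113/12))*(-276) = (162 - 290*(-12)/113)*(-276) = (162 - 10*(-348/113))*(-276) = (162 + 3480/113)*(-276) = (21786/113)*(-276) = -6012936/113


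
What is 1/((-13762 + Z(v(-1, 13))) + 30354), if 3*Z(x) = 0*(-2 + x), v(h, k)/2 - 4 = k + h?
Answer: 1/16592 ≈ 6.0270e-5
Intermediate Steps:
v(h, k) = 8 + 2*h + 2*k (v(h, k) = 8 + 2*(k + h) = 8 + 2*(h + k) = 8 + (2*h + 2*k) = 8 + 2*h + 2*k)
Z(x) = 0 (Z(x) = (0*(-2 + x))/3 = (⅓)*0 = 0)
1/((-13762 + Z(v(-1, 13))) + 30354) = 1/((-13762 + 0) + 30354) = 1/(-13762 + 30354) = 1/16592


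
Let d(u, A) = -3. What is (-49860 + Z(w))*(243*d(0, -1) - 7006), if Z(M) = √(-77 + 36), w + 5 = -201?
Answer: 385667100 - 7735*I*√41 ≈ 3.8567e+8 - 49528.0*I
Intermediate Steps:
w = -206 (w = -5 - 201 = -206)
Z(M) = I*√41 (Z(M) = √(-41) = I*√41)
(-49860 + Z(w))*(243*d(0, -1) - 7006) = (-49860 + I*√41)*(243*(-3) - 7006) = (-49860 + I*√41)*(-729 - 7006) = (-49860 + I*√41)*(-7735) = 385667100 - 7735*I*√41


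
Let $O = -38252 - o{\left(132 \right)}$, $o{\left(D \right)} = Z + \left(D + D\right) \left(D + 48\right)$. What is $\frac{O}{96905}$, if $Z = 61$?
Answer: $- \frac{85833}{96905} \approx -0.88574$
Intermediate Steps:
$o{\left(D \right)} = 61 + 2 D \left(48 + D\right)$ ($o{\left(D \right)} = 61 + \left(D + D\right) \left(D + 48\right) = 61 + 2 D \left(48 + D\right)$)
$O = -85833$ ($O = -38252 - \left(61 + 2 \cdot 132^{2} + 96 \cdot 132\right) = -38252 - \left(61 + 2 \cdot 17424 + 12672\right) = -38252 - \left(61 + 34848 + 12672\right) = -38252 - 47581 = -85833$)
$\frac{O}{96905} = - \frac{85833}{96905}$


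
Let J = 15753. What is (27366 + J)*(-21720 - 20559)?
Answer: -1823028201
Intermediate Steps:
(27366 + J)*(-21720 - 20559) = (27366 + 15753)*(-21720 - 20559) = 43119*(-42279) = -1823028201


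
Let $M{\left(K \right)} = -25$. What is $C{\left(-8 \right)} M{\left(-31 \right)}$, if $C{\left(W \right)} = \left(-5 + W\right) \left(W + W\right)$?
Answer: $-5200$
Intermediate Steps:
$C{\left(W \right)} = 2 W \left(-5 + W\right)$ ($C{\left(W \right)} = \left(-5 + W\right) 2 W = 2 W \left(-5 + W\right)$)
$C{\left(-8 \right)} M{\left(-31 \right)} = 2 \left(-8\right) \left(-5 - 8\right) \left(-25\right) = 2 \left(-8\right) \left(-13\right) \left(-25\right) = 208 \left(-25\right) = -5200$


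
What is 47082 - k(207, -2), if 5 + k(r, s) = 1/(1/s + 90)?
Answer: 8428571/179 ≈ 47087.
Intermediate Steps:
k(r, s) = -5 + 1/(90 + 1/s) (k(r, s) = -5 + 1/(1/s + 90) = -5 + 1/(90 + 1/s))
47082 - k(207, -2) = 47082 - (-5 - 449*(-2))/(1 + 90*(-2)) = 47082 - (-5 + 898)/(1 - 180) = 47082 - 893/(-179) = 47082 - (-1)*893/179 = 47082 - 1*(-893/179) = 47082 + 893/179 = 8428571/179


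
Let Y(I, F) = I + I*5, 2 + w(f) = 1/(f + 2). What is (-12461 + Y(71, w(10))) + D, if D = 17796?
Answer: 5761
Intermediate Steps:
w(f) = -2 + 1/(2 + f) (w(f) = -2 + 1/(f + 2) = -2 + 1/(2 + f))
Y(I, F) = 6*I (Y(I, F) = I + 5*I = 6*I)
(-12461 + Y(71, w(10))) + D = (-12461 + 6*71) + 17796 = (-12461 + 426) + 17796 = -12035 + 17796 = 5761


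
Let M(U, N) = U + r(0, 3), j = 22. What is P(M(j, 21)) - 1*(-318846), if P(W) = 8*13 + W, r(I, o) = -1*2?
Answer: 318970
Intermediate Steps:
r(I, o) = -2
M(U, N) = -2 + U (M(U, N) = U - 2 = -2 + U)
P(W) = 104 + W
P(M(j, 21)) - 1*(-318846) = (104 + (-2 + 22)) - 1*(-318846) = (104 + 20) + 318846 = 124 + 318846 = 318970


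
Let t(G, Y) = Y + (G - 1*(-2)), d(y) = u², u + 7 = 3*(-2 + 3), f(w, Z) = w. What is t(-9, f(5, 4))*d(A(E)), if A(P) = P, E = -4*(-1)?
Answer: -32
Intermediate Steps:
E = 4
u = -4 (u = -7 + 3*(-2 + 3) = -7 + 3*1 = -7 + 3 = -4)
d(y) = 16 (d(y) = (-4)² = 16)
t(G, Y) = 2 + G + Y (t(G, Y) = Y + (G + 2) = Y + (2 + G) = 2 + G + Y)
t(-9, f(5, 4))*d(A(E)) = (2 - 9 + 5)*16 = -2*16 = -32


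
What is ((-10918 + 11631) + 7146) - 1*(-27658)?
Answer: 35517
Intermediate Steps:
((-10918 + 11631) + 7146) - 1*(-27658) = (713 + 7146) + 27658 = 7859 + 27658 = 35517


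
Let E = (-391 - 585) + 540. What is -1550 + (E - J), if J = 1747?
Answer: -3733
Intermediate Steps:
E = -436 (E = -976 + 540 = -436)
-1550 + (E - J) = -1550 + (-436 - 1*1747) = -1550 + (-436 - 1747) = -1550 - 2183 = -3733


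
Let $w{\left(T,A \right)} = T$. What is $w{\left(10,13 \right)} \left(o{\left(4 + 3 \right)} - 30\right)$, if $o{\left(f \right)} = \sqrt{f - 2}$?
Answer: $-300 + 10 \sqrt{5} \approx -277.64$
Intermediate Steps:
$o{\left(f \right)} = \sqrt{-2 + f}$
$w{\left(10,13 \right)} \left(o{\left(4 + 3 \right)} - 30\right) = 10 \left(\sqrt{-2 + \left(4 + 3\right)} - 30\right) = 10 \left(\sqrt{-2 + 7} - 30\right) = 10 \left(\sqrt{5} - 30\right) = 10 \left(-30 + \sqrt{5}\right) = -300 + 10 \sqrt{5}$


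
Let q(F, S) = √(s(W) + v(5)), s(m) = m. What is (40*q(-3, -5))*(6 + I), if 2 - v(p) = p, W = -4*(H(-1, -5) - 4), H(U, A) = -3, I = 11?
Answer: 3400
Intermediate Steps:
W = 28 (W = -4*(-3 - 4) = -4*(-7) = 28)
v(p) = 2 - p
q(F, S) = 5 (q(F, S) = √(28 + (2 - 1*5)) = √(28 + (2 - 5)) = √(28 - 3) = √25 = 5)
(40*q(-3, -5))*(6 + I) = (40*5)*(6 + 11) = 200*17 = 3400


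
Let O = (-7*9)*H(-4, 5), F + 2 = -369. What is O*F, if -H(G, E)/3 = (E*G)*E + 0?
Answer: 7011900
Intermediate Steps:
H(G, E) = -3*G*E**2 (H(G, E) = -3*((E*G)*E + 0) = -3*(G*E**2 + 0) = -3*G*E**2)
F = -371 (F = -2 - 369 = -371)
O = -18900 (O = (-7*9)*(-3*(-4)*5**2) = -(-189)*(-4)*25 = -63*300 = -18900)
O*F = -18900*(-371) = 7011900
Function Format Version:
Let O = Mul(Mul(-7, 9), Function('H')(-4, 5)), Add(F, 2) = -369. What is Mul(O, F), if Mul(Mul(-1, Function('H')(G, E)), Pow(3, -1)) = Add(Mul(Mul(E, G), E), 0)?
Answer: 7011900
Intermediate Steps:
Function('H')(G, E) = Mul(-3, G, Pow(E, 2)) (Function('H')(G, E) = Mul(-3, Add(Mul(Mul(E, G), E), 0)) = Mul(-3, Add(Mul(G, Pow(E, 2)), 0)) = Mul(-3, Mul(G, Pow(E, 2))) = Mul(-3, G, Pow(E, 2)))
F = -371 (F = Add(-2, -369) = -371)
O = -18900 (O = Mul(Mul(-7, 9), Mul(-3, -4, Pow(5, 2))) = Mul(-63, Mul(-3, -4, 25)) = Mul(-63, 300) = -18900)
Mul(O, F) = Mul(-18900, -371) = 7011900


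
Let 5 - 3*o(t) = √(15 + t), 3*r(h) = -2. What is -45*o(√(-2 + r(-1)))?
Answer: -75 + 5*√(135 + 6*I*√6) ≈ -16.819 + 3.1576*I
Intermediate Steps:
r(h) = -⅔ (r(h) = (⅓)*(-2) = -⅔)
o(t) = 5/3 - √(15 + t)/3
-45*o(√(-2 + r(-1))) = -45*(5/3 - √(15 + √(-2 - ⅔))/3) = -45*(5/3 - √(15 + √(-8/3))/3) = -45*(5/3 - √(15 + 2*I*√6/3)/3) = -75 + 15*√(15 + 2*I*√6/3)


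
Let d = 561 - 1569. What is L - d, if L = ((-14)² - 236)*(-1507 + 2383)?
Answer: -34032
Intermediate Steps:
L = -35040 (L = (196 - 236)*876 = -40*876 = -35040)
d = -1008
L - d = -35040 - 1*(-1008) = -35040 + 1008 = -34032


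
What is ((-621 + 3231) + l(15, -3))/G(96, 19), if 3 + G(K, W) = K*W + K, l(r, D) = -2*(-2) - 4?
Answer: 290/213 ≈ 1.3615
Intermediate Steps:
l(r, D) = 0 (l(r, D) = 4 - 4 = 0)
G(K, W) = -3 + K + K*W (G(K, W) = -3 + (K*W + K) = -3 + (K + K*W) = -3 + K + K*W)
((-621 + 3231) + l(15, -3))/G(96, 19) = ((-621 + 3231) + 0)/(-3 + 96 + 96*19) = (2610 + 0)/(-3 + 96 + 1824) = 2610/1917 = 2610*(1/1917) = 290/213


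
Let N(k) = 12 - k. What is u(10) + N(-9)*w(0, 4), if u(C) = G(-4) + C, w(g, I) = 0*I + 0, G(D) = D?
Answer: 6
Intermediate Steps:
w(g, I) = 0 (w(g, I) = 0 + 0 = 0)
u(C) = -4 + C
u(10) + N(-9)*w(0, 4) = (-4 + 10) + (12 - 1*(-9))*0 = 6 + (12 + 9)*0 = 6 + 21*0 = 6 + 0 = 6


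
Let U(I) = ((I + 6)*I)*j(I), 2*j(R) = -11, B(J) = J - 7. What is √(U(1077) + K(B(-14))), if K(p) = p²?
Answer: 3*I*√2850982/2 ≈ 2532.7*I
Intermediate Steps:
B(J) = -7 + J
j(R) = -11/2 (j(R) = (½)*(-11) = -11/2)
U(I) = -11*I*(6 + I)/2 (U(I) = ((I + 6)*I)*(-11/2) = ((6 + I)*I)*(-11/2) = (I*(6 + I))*(-11/2) = -11*I*(6 + I)/2)
√(U(1077) + K(B(-14))) = √(-11/2*1077*(6 + 1077) + (-7 - 14)²) = √(-11/2*1077*1083 + (-21)²) = √(-12830301/2 + 441) = √(-12829419/2) = 3*I*√2850982/2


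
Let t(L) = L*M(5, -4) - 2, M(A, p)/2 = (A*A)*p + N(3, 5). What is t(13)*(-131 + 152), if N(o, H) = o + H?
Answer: -50274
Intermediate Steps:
N(o, H) = H + o
M(A, p) = 16 + 2*p*A² (M(A, p) = 2*((A*A)*p + (5 + 3)) = 2*(A²*p + 8) = 2*(p*A² + 8) = 2*(8 + p*A²) = 16 + 2*p*A²)
t(L) = -2 - 184*L (t(L) = L*(16 + 2*(-4)*5²) - 2 = L*(16 + 2*(-4)*25) - 2 = L*(16 - 200) - 2 = L*(-184) - 2 = -184*L - 2 = -2 - 184*L)
t(13)*(-131 + 152) = (-2 - 184*13)*(-131 + 152) = (-2 - 2392)*21 = -2394*21 = -50274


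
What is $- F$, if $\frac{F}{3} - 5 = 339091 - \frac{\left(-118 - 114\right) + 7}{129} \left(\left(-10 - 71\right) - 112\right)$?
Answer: $- \frac{43699959}{43} \approx -1.0163 \cdot 10^{6}$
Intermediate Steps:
$F = \frac{43699959}{43}$ ($F = 15 + 3 \left(339091 - \frac{\left(-118 - 114\right) + 7}{129} \left(\left(-10 - 71\right) - 112\right)\right) = 15 + 3 \left(339091 - \left(-232 + 7\right) \frac{1}{129} \left(-81 - 112\right)\right) = 15 + 3 \left(339091 - \left(-225\right) \frac{1}{129} \left(-193\right)\right) = 15 + 3 \left(339091 - \left(- \frac{75}{43}\right) \left(-193\right)\right) = 15 + 3 \left(339091 - \frac{14475}{43}\right) = 15 + 3 \cdot \frac{14566438}{43} = 15 + \frac{43699314}{43} = \frac{43699959}{43} \approx 1.0163 \cdot 10^{6}$)
$- F = \left(-1\right) \frac{43699959}{43} = - \frac{43699959}{43}$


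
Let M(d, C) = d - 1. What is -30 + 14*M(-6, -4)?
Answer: -128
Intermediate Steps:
M(d, C) = -1 + d
-30 + 14*M(-6, -4) = -30 + 14*(-1 - 6) = -30 + 14*(-7) = -30 - 98 = -128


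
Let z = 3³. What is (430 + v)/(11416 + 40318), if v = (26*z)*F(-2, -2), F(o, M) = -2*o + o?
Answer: 917/25867 ≈ 0.035451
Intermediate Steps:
F(o, M) = -o
z = 27
v = 1404 (v = (26*27)*(-1*(-2)) = 702*2 = 1404)
(430 + v)/(11416 + 40318) = (430 + 1404)/(11416 + 40318) = 1834/51734 = 1834*(1/51734) = 917/25867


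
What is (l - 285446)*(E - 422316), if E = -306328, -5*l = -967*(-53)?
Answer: 1077286309764/5 ≈ 2.1546e+11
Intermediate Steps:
l = -51251/5 (l = -(-967)*(-53)/5 = -1/5*51251 = -51251/5 ≈ -10250.)
(l - 285446)*(E - 422316) = (-51251/5 - 285446)*(-306328 - 422316) = -1478481/5*(-728644) = 1077286309764/5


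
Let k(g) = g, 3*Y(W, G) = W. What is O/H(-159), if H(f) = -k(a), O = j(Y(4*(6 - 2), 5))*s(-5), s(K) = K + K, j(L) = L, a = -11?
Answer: -160/33 ≈ -4.8485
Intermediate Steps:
Y(W, G) = W/3
s(K) = 2*K
O = -160/3 (O = ((4*(6 - 2))/3)*(2*(-5)) = ((4*4)/3)*(-10) = ((⅓)*16)*(-10) = (16/3)*(-10) = -160/3 ≈ -53.333)
H(f) = 11 (H(f) = -1*(-11) = 11)
O/H(-159) = -160/3/11 = -160/3*1/11 = -160/33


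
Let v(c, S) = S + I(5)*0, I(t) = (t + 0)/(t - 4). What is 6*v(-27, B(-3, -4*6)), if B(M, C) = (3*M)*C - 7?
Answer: 1254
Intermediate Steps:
I(t) = t/(-4 + t)
B(M, C) = -7 + 3*C*M (B(M, C) = 3*C*M - 7 = -7 + 3*C*M)
v(c, S) = S (v(c, S) = S + (5/(-4 + 5))*0 = S + (5/1)*0 = S + (5*1)*0 = S + 5*0 = S + 0 = S)
6*v(-27, B(-3, -4*6)) = 6*(-7 + 3*(-4*6)*(-3)) = 6*(-7 + 3*(-24)*(-3)) = 6*(-7 + 216) = 6*209 = 1254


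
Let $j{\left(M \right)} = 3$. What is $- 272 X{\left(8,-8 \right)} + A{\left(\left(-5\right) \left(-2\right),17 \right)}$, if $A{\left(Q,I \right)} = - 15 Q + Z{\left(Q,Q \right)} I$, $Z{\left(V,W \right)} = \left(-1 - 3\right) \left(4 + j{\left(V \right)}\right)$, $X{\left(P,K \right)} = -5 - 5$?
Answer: $2094$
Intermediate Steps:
$X{\left(P,K \right)} = -10$
$Z{\left(V,W \right)} = -28$ ($Z{\left(V,W \right)} = \left(-1 - 3\right) \left(4 + 3\right) = \left(-4\right) 7 = -28$)
$A{\left(Q,I \right)} = - 28 I - 15 Q$ ($A{\left(Q,I \right)} = - 15 Q - 28 I = - 28 I - 15 Q$)
$- 272 X{\left(8,-8 \right)} + A{\left(\left(-5\right) \left(-2\right),17 \right)} = \left(-272\right) \left(-10\right) - \left(476 + 15 \left(\left(-5\right) \left(-2\right)\right)\right) = 2720 - 626 = 2094$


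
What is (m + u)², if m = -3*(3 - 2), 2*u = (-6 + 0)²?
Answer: 225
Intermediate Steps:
u = 18 (u = (-6 + 0)²/2 = (½)*(-6)² = (½)*36 = 18)
m = -3 (m = -3*1 = -3)
(m + u)² = (-3 + 18)² = 15² = 225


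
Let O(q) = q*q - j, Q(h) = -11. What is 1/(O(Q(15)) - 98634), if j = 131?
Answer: -1/98644 ≈ -1.0137e-5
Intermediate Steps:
O(q) = -131 + q**2 (O(q) = q*q - 1*131 = q**2 - 131 = -131 + q**2)
1/(O(Q(15)) - 98634) = 1/((-131 + (-11)**2) - 98634) = 1/((-131 + 121) - 98634) = 1/(-10 - 98634) = 1/(-98644) = -1/98644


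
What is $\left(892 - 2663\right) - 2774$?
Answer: $-4545$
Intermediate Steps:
$\left(892 - 2663\right) - 2774 = -1771 - 2774 = -4545$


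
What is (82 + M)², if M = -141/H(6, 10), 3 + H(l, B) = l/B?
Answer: 316969/16 ≈ 19811.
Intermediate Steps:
H(l, B) = -3 + l/B
M = 235/4 (M = -141/(-3 + 6/10) = -141/(-3 + 6*(⅒)) = -141/(-3 + ⅗) = -141/(-12/5) = -141*(-5/12) = 235/4 ≈ 58.750)
(82 + M)² = (82 + 235/4)² = (563/4)² = 316969/16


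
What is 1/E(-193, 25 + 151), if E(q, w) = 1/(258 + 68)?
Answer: 326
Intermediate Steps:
E(q, w) = 1/326
1/E(-193, 25 + 151) = 1/(1/326) = 326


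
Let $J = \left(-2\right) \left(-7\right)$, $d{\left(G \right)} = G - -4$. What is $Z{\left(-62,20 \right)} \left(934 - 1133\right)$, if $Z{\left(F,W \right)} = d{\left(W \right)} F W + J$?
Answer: $5919454$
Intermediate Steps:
$d{\left(G \right)} = 4 + G$ ($d{\left(G \right)} = G + 4 = 4 + G$)
$J = 14$
$Z{\left(F,W \right)} = 14 + F W \left(4 + W\right)$ ($Z{\left(F,W \right)} = \left(4 + W\right) F W + 14 = F \left(4 + W\right) W + 14 = F W \left(4 + W\right) + 14 = 14 + F W \left(4 + W\right)$)
$Z{\left(-62,20 \right)} \left(934 - 1133\right) = \left(14 - 1240 \left(4 + 20\right)\right) \left(934 - 1133\right) = \left(14 - 1240 \cdot 24\right) \left(934 - 1133\right) = \left(14 - 29760\right) \left(-199\right) = \left(-29746\right) \left(-199\right) = 5919454$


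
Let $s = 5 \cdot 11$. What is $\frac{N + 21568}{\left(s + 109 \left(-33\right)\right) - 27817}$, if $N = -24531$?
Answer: $\frac{2963}{31359} \approx 0.094486$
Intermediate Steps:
$s = 55$
$\frac{N + 21568}{\left(s + 109 \left(-33\right)\right) - 27817} = \frac{-24531 + 21568}{\left(55 + 109 \left(-33\right)\right) - 27817} = - \frac{2963}{\left(55 - 3597\right) - 27817} = - \frac{2963}{-3542 - 27817} = - \frac{2963}{-31359} = \left(-2963\right) \left(- \frac{1}{31359}\right) = \frac{2963}{31359}$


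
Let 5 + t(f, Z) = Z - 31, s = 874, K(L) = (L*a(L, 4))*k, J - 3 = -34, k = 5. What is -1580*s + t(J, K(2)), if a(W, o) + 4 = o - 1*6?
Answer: -1381016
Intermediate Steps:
a(W, o) = -10 + o (a(W, o) = -4 + (o - 1*6) = -4 + (o - 6) = -4 + (-6 + o) = -10 + o)
J = -31 (J = 3 - 34 = -31)
K(L) = -30*L (K(L) = (L*(-10 + 4))*5 = (L*(-6))*5 = -6*L*5 = -30*L)
t(f, Z) = -36 + Z (t(f, Z) = -5 + (Z - 31) = -5 + (-31 + Z) = -36 + Z)
-1580*s + t(J, K(2)) = -1580*874 + (-36 - 30*2) = -1380920 + (-36 - 60) = -1380920 - 96 = -1381016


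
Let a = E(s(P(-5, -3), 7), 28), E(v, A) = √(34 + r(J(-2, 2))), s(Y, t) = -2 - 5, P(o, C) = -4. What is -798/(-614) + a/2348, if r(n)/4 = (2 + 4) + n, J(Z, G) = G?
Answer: 399/307 + √66/2348 ≈ 1.3031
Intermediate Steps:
r(n) = 24 + 4*n (r(n) = 4*((2 + 4) + n) = 4*(6 + n) = 24 + 4*n)
s(Y, t) = -7
E(v, A) = √66 (E(v, A) = √(34 + (24 + 4*2)) = √(34 + (24 + 8)) = √(34 + 32) = √66)
a = √66 ≈ 8.1240
-798/(-614) + a/2348 = -798/(-614) + √66/2348 = -798*(-1/614) + √66*(1/2348) = 399/307 + √66/2348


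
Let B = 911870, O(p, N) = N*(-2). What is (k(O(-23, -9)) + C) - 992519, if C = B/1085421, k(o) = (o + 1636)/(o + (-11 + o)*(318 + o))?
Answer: -141844407323022/142913765 ≈ -9.9252e+5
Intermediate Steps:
O(p, N) = -2*N
k(o) = (1636 + o)/(o + (-11 + o)*(318 + o))
C = 911870/1085421 ≈ 0.84011
(k(O(-23, -9)) + C) - 992519 = ((1636 - 2*(-9))/(-3498 + (-2*(-9))² + 308*(-2*(-9))) + 911870/1085421) - 992519 = ((1636 + 18)/(-3498 + 18² + 308*18) + 911870/1085421) - 992519 = (1654/(-3498 + 324 + 5544) + 911870/1085421) - 992519 = (1654/2370 + 911870/1085421) - 992519 = ((1/2370)*1654 + 911870/1085421) - 992519 = (827/1185 + 911870/1085421) - 992519 = 219801013/142913765 - 992519 = -141844407323022/142913765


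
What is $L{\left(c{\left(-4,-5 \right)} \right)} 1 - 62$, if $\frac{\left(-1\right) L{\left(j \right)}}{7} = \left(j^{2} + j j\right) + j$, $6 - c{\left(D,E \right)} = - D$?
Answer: $-132$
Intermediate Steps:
$c{\left(D,E \right)} = 6 + D$ ($c{\left(D,E \right)} = 6 - - D = 6 + D$)
$L{\left(j \right)} = - 14 j^{2} - 7 j$ ($L{\left(j \right)} = - 7 \left(\left(j^{2} + j j\right) + j\right) = - 7 \left(\left(j^{2} + j^{2}\right) + j\right) = - 7 \left(2 j^{2} + j\right) = - 7 \left(j + 2 j^{2}\right) = - 14 j^{2} - 7 j$)
$L{\left(c{\left(-4,-5 \right)} \right)} 1 - 62 = - 7 \left(6 - 4\right) \left(1 + 2 \left(6 - 4\right)\right) 1 - 62 = \left(-7\right) 2 \left(1 + 2 \cdot 2\right) 1 - 62 = \left(-7\right) 2 \left(1 + 4\right) 1 - 62 = \left(-7\right) 2 \cdot 5 \cdot 1 - 62 = \left(-70\right) 1 - 62 = -70 - 62 = -132$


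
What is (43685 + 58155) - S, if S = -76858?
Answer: 178698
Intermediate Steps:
(43685 + 58155) - S = (43685 + 58155) - 1*(-76858) = 101840 + 76858 = 178698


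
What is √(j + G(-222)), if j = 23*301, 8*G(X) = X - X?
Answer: √6923 ≈ 83.205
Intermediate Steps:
G(X) = 0 (G(X) = (X - X)/8 = (⅛)*0 = 0)
j = 6923
√(j + G(-222)) = √(6923 + 0) = √6923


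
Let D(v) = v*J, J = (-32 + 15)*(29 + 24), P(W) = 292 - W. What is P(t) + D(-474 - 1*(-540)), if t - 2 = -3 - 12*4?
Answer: -59125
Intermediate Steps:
t = -49 (t = 2 + (-3 - 12*4) = 2 + (-3 - 48) = 2 - 51 = -49)
J = -901 (J = -17*53 = -901)
D(v) = -901*v (D(v) = v*(-901) = -901*v)
P(t) + D(-474 - 1*(-540)) = (292 - 1*(-49)) - 901*(-474 - 1*(-540)) = (292 + 49) - 901*(-474 + 540) = 341 - 901*66 = 341 - 59466 = -59125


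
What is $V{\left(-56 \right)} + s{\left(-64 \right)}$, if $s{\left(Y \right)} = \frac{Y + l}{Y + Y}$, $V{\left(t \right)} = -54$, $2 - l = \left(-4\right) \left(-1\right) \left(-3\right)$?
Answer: $- \frac{3431}{64} \approx -53.609$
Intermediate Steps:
$l = 14$ ($l = 2 - \left(-4\right) \left(-1\right) \left(-3\right) = 2 - 4 \left(-3\right) = 2 - -12 = 2 + 12 = 14$)
$s{\left(Y \right)} = \frac{14 + Y}{2 Y}$ ($s{\left(Y \right)} = \frac{Y + 14}{Y + Y} = \frac{14 + Y}{2 Y}$)
$V{\left(-56 \right)} + s{\left(-64 \right)} = -54 + \frac{14 - 64}{2 \left(-64\right)} = -54 + \frac{1}{2} \left(- \frac{1}{64}\right) \left(-50\right) = -54 + \frac{25}{64} = - \frac{3431}{64}$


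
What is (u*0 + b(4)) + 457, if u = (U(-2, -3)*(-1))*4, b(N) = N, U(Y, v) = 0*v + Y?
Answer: 461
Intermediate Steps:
U(Y, v) = Y (U(Y, v) = 0 + Y = Y)
u = 8 (u = -2*(-1)*4 = 2*4 = 8)
(u*0 + b(4)) + 457 = (8*0 + 4) + 457 = (0 + 4) + 457 = 4 + 457 = 461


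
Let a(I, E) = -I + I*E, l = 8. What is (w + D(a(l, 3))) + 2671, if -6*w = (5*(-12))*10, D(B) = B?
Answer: 2787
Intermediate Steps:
a(I, E) = -I + E*I
w = 100 (w = -5*(-12)*10/6 = -(-10)*10 = -⅙*(-600) = 100)
(w + D(a(l, 3))) + 2671 = (100 + 8*(-1 + 3)) + 2671 = (100 + 8*2) + 2671 = (100 + 16) + 2671 = 116 + 2671 = 2787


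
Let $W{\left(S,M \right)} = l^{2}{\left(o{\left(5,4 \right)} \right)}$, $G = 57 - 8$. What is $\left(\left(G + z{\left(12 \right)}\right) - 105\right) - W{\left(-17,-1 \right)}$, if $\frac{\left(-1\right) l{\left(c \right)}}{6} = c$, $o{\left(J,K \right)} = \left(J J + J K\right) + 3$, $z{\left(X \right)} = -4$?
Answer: $-83004$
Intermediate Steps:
$G = 49$ ($G = 57 - 8 = 49$)
$o{\left(J,K \right)} = 3 + J^{2} + J K$ ($o{\left(J,K \right)} = \left(J^{2} + J K\right) + 3 = 3 + J^{2} + J K$)
$l{\left(c \right)} = - 6 c$
$W{\left(S,M \right)} = 82944$ ($W{\left(S,M \right)} = \left(- 6 \left(3 + 5^{2} + 5 \cdot 4\right)\right)^{2} = \left(- 6 \left(3 + 25 + 20\right)\right)^{2} = \left(\left(-6\right) 48\right)^{2} = \left(-288\right)^{2} = 82944$)
$\left(\left(G + z{\left(12 \right)}\right) - 105\right) - W{\left(-17,-1 \right)} = \left(\left(49 - 4\right) - 105\right) - 82944 = \left(45 - 105\right) - 82944 = -60 - 82944 = -83004$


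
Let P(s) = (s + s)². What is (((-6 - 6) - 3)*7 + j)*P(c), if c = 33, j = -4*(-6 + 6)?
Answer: -457380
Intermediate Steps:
j = 0 (j = -4*0 = 0)
P(s) = 4*s² (P(s) = (2*s)² = 4*s²)
(((-6 - 6) - 3)*7 + j)*P(c) = (((-6 - 6) - 3)*7 + 0)*(4*33²) = ((-12 - 3)*7 + 0)*(4*1089) = (-15*7 + 0)*4356 = (-105 + 0)*4356 = -105*4356 = -457380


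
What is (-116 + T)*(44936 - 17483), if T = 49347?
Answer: 1351538643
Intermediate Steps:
(-116 + T)*(44936 - 17483) = (-116 + 49347)*(44936 - 17483) = 49231*27453 = 1351538643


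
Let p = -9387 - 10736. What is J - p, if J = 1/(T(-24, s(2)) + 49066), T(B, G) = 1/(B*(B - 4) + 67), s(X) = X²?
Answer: 729655453064/36259775 ≈ 20123.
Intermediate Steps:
T(B, G) = 1/(67 + B*(-4 + B)) (T(B, G) = 1/(B*(-4 + B) + 67) = 1/(67 + B*(-4 + B)))
p = -20123
J = 739/36259775 (J = 1/(1/(67 + (-24)² - 4*(-24)) + 49066) = 1/(1/(67 + 576 + 96) + 49066) = 1/(1/739 + 49066) = 1/(36259775/739) = 739/36259775 ≈ 2.0381e-5)
J - p = 739/36259775 - 1*(-20123) = 739/36259775 + 20123 = 729655453064/36259775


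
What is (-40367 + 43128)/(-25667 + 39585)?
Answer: 2761/13918 ≈ 0.19838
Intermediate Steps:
(-40367 + 43128)/(-25667 + 39585) = 2761/13918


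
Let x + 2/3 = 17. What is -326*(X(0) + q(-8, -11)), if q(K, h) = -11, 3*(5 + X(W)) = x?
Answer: 30970/9 ≈ 3441.1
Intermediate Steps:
x = 49/3 (x = -⅔ + 17 = 49/3 ≈ 16.333)
X(W) = 4/9 (X(W) = -5 + (⅓)*(49/3) = -5 + 49/9 = 4/9)
-326*(X(0) + q(-8, -11)) = -326*(4/9 - 11) = -326*(-95/9) = 30970/9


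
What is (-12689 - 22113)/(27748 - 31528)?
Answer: 17401/1890 ≈ 9.2069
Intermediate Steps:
(-12689 - 22113)/(27748 - 31528) = -34802/(-3780) = -34802*(-1/3780) = 17401/1890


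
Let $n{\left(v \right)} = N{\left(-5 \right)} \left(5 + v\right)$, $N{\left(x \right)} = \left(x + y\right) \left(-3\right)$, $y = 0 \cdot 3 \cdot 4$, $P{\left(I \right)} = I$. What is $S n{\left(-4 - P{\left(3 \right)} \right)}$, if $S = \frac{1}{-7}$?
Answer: $\frac{30}{7} \approx 4.2857$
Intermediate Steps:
$y = 0$ ($y = 0 \cdot 4 = 0$)
$N{\left(x \right)} = - 3 x$ ($N{\left(x \right)} = \left(x + 0\right) \left(-3\right) = x \left(-3\right) = - 3 x$)
$n{\left(v \right)} = 75 + 15 v$ ($n{\left(v \right)} = \left(-3\right) \left(-5\right) \left(5 + v\right) = 15 \left(5 + v\right) = 75 + 15 v$)
$S = - \frac{1}{7} \approx -0.14286$
$S n{\left(-4 - P{\left(3 \right)} \right)} = - \frac{75 + 15 \left(-4 - 3\right)}{7} = - \frac{75 + 15 \left(-7\right)}{7} = - \frac{75 - 105}{7} = \left(- \frac{1}{7}\right) \left(-30\right) = \frac{30}{7}$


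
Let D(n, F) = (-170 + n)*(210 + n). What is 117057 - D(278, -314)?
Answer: 64353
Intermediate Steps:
117057 - D(278, -314) = 117057 - (-35700 + 278**2 + 40*278) = 117057 - (-35700 + 77284 + 11120) = 117057 - 1*52704 = 117057 - 52704 = 64353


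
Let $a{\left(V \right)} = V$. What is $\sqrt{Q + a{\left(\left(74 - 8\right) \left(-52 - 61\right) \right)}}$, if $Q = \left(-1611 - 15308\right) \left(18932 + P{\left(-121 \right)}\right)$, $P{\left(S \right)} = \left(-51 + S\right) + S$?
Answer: $i \sqrt{315360699} \approx 17758.0 i$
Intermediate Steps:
$P{\left(S \right)} = -51 + 2 S$
$Q = -315353241$ ($Q = \left(-1611 - 15308\right) \left(18932 + \left(-51 + 2 \left(-121\right)\right)\right) = - 16919 \left(18932 - 293\right) = \left(-16919\right) 18639 = -315353241$)
$\sqrt{Q + a{\left(\left(74 - 8\right) \left(-52 - 61\right) \right)}} = \sqrt{-315353241 + \left(74 - 8\right) \left(-52 - 61\right)} = \sqrt{-315353241 + \left(74 - 8\right) \left(-113\right)} = \sqrt{-315353241 + 66 \left(-113\right)} = \sqrt{-315353241 - 7458} = \sqrt{-315360699} = i \sqrt{315360699}$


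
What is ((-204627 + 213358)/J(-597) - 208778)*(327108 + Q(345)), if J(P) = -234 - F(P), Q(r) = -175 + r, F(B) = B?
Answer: -24800368536874/363 ≈ -6.8321e+10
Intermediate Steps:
J(P) = -234 - P
((-204627 + 213358)/J(-597) - 208778)*(327108 + Q(345)) = ((-204627 + 213358)/(-234 - 1*(-597)) - 208778)*(327108 + (-175 + 345)) = (8731/(-234 + 597) - 208778)*(327108 + 170) = (8731/363 - 208778)*327278 = -75777683/363*327278 = -24800368536874/363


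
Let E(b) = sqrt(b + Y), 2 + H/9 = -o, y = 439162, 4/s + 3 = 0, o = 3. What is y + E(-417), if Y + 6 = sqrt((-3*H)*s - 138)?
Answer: 439162 + sqrt(-423 + I*sqrt(318)) ≈ 4.3916e+5 + 20.572*I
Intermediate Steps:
s = -4/3 (s = 4/(-3 + 0) = 4/(-3) = 4*(-1/3) = -4/3 ≈ -1.3333)
H = -45 (H = -18 + 9*(-1*3) = -18 + 9*(-3) = -18 - 27 = -45)
Y = -6 + I*sqrt(318) (Y = -6 + sqrt(-3*(-45)*(-4/3) - 138) = -6 + sqrt(135*(-4/3) - 138) = -6 + sqrt(-180 - 138) = -6 + sqrt(-318) = -6 + I*sqrt(318) ≈ -6.0 + 17.833*I)
E(b) = sqrt(-6 + b + I*sqrt(318)) (E(b) = sqrt(b + (-6 + I*sqrt(318))) = sqrt(-6 + b + I*sqrt(318)))
y + E(-417) = 439162 + sqrt(-6 - 417 + I*sqrt(318)) = 439162 + sqrt(-423 + I*sqrt(318))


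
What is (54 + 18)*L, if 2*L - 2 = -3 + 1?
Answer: 0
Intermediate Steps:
L = 0 (L = 1 + (-3 + 1)/2 = 1 + (1/2)*(-2) = 1 - 1 = 0)
(54 + 18)*L = (54 + 18)*0 = 72*0 = 0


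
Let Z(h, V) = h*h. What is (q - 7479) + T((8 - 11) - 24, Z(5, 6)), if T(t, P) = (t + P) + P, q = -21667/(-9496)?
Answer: -70780509/9496 ≈ -7453.7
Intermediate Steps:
Z(h, V) = h**2
q = 21667/9496 (q = -21667*(-1/9496) = 21667/9496 ≈ 2.2817)
T(t, P) = t + 2*P (T(t, P) = (P + t) + P = t + 2*P)
(q - 7479) + T((8 - 11) - 24, Z(5, 6)) = (21667/9496 - 7479) + (((8 - 11) - 24) + 2*5**2) = -70998917/9496 + ((-3 - 24) + 2*25) = -70998917/9496 + (-27 + 50) = -70998917/9496 + 23 = -70780509/9496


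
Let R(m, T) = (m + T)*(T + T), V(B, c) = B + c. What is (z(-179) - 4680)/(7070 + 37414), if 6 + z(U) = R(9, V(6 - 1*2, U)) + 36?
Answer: 26725/22242 ≈ 1.2016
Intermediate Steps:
R(m, T) = 2*T*(T + m) (R(m, T) = (T + m)*(2*T) = 2*T*(T + m))
z(U) = 30 + 2*(4 + U)*(13 + U) (z(U) = -6 + (2*((6 - 1*2) + U)*(((6 - 1*2) + U) + 9) + 36) = -6 + (2*((6 - 2) + U)*(((6 - 2) + U) + 9) + 36) = -6 + (2*(4 + U)*((4 + U) + 9) + 36) = -6 + (2*(4 + U)*(13 + U) + 36) = -6 + (36 + 2*(4 + U)*(13 + U)) = 30 + 2*(4 + U)*(13 + U))
(z(-179) - 4680)/(7070 + 37414) = ((30 + 2*(4 - 179)*(13 - 179)) - 4680)/(7070 + 37414) = ((30 + 2*(-175)*(-166)) - 4680)/44484 = ((30 + 58100) - 4680)*(1/44484) = (58130 - 4680)*(1/44484) = 53450*(1/44484) = 26725/22242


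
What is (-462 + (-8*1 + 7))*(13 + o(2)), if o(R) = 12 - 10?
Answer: -6945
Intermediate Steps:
o(R) = 2
(-462 + (-8*1 + 7))*(13 + o(2)) = (-462 + (-8*1 + 7))*(13 + 2) = (-462 + (-8 + 7))*15 = (-462 - 1)*15 = -463*15 = -6945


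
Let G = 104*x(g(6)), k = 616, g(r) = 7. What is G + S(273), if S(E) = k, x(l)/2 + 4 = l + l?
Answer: 2696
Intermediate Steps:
x(l) = -8 + 4*l (x(l) = -8 + 2*(l + l) = -8 + 2*(2*l) = -8 + 4*l)
S(E) = 616
G = 2080 (G = 104*(-8 + 4*7) = 104*(-8 + 28) = 104*20 = 2080)
G + S(273) = 2080 + 616 = 2696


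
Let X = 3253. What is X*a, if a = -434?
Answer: -1411802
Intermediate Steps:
X*a = 3253*(-434) = -1411802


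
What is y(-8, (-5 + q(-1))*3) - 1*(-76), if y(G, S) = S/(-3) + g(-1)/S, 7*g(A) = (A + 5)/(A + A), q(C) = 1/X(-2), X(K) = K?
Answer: 37661/462 ≈ 81.517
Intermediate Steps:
q(C) = -½ (q(C) = 1/(-2) = -½)
g(A) = (5 + A)/(14*A) (g(A) = ((A + 5)/(A + A))/7 = ((5 + A)/((2*A)))/7 = ((5 + A)*(1/(2*A)))/7 = ((5 + A)/(2*A))/7 = (5 + A)/(14*A))
y(G, S) = -2/(7*S) - S/3 (y(G, S) = S/(-3) + ((1/14)*(5 - 1)/(-1))/S = S*(-⅓) + ((1/14)*(-1)*4)/S = -S/3 - 2/(7*S) = -2/(7*S) - S/3)
y(-8, (-5 + q(-1))*3) - 1*(-76) = (-2*1/(3*(-5 - ½))/7 - (-5 - ½)*3/3) - 1*(-76) = (-2/(7*((-11/2*3))) - (-11)*3/6) + 76 = (-2/(7*(-33/2)) - ⅓*(-33/2)) + 76 = (-2/7*(-2/33) + 11/2) + 76 = (4/231 + 11/2) + 76 = 2549/462 + 76 = 37661/462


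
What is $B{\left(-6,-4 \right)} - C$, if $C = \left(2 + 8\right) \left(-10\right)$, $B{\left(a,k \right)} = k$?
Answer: $96$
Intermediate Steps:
$C = -100$ ($C = 10 \left(-10\right) = -100$)
$B{\left(-6,-4 \right)} - C = -4 - -100 = -4 + 100 = 96$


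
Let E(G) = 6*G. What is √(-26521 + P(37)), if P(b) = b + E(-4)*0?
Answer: 2*I*√6621 ≈ 162.74*I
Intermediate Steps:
P(b) = b (P(b) = b + (6*(-4))*0 = b - 24*0 = b + 0 = b)
√(-26521 + P(37)) = √(-26521 + 37) = √(-26484) = 2*I*√6621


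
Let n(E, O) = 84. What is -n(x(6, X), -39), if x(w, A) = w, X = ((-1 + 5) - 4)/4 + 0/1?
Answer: -84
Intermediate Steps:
X = 0 (X = (4 - 4)*(¼) + 0*1 = 0*(¼) + 0 = 0 + 0 = 0)
-n(x(6, X), -39) = -1*84 = -84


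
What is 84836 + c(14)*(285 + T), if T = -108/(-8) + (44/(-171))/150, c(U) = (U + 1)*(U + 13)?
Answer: 39088283/190 ≈ 2.0573e+5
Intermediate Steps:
c(U) = (1 + U)*(13 + U)
T = 346231/25650 (T = -108*(-⅛) + (44*(-1/171))*(1/150) = 27/2 - 44/171*1/150 = 27/2 - 22/12825 = 346231/25650 ≈ 13.498)
84836 + c(14)*(285 + T) = 84836 + (13 + 14² + 14*14)*(285 + 346231/25650) = 84836 + (13 + 196 + 196)*(7656481/25650) = 84836 + 405*(7656481/25650) = 84836 + 22969443/190 = 39088283/190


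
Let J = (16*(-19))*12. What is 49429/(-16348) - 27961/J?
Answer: 69197359/14909376 ≈ 4.6412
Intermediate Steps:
J = -3648 (J = -304*12 = -3648)
49429/(-16348) - 27961/J = 49429/(-16348) - 27961/(-3648) = 49429*(-1/16348) - 27961*(-1/3648) = -49429/16348 + 27961/3648 = 69197359/14909376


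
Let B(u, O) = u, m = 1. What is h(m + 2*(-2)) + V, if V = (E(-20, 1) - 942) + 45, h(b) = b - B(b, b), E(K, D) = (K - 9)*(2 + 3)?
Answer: -1042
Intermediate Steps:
E(K, D) = -45 + 5*K (E(K, D) = (-9 + K)*5 = -45 + 5*K)
h(b) = 0 (h(b) = b - b = 0)
V = -1042 (V = ((-45 + 5*(-20)) - 942) + 45 = ((-45 - 100) - 942) + 45 = (-145 - 942) + 45 = -1087 + 45 = -1042)
h(m + 2*(-2)) + V = 0 - 1042 = -1042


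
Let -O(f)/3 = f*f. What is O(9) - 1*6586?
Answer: -6829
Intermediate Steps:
O(f) = -3*f² (O(f) = -3*f*f = -3*f²)
O(9) - 1*6586 = -3*9² - 1*6586 = -3*81 - 6586 = -243 - 6586 = -6829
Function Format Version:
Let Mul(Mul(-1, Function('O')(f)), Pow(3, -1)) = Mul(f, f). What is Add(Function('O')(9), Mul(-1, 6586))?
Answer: -6829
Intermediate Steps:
Function('O')(f) = Mul(-3, Pow(f, 2)) (Function('O')(f) = Mul(-3, Mul(f, f)) = Mul(-3, Pow(f, 2)))
Add(Function('O')(9), Mul(-1, 6586)) = Add(Mul(-3, Pow(9, 2)), Mul(-1, 6586)) = Add(Mul(-3, 81), -6586) = Add(-243, -6586) = -6829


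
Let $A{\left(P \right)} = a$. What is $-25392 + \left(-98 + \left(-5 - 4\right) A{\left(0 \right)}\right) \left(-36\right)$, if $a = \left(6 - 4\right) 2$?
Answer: $-20568$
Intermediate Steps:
$a = 4$ ($a = 2 \cdot 2 = 4$)
$A{\left(P \right)} = 4$
$-25392 + \left(-98 + \left(-5 - 4\right) A{\left(0 \right)}\right) \left(-36\right) = -25392 + \left(-98 + \left(-5 - 4\right) 4\right) \left(-36\right) = -25392 + \left(-98 - 36\right) \left(-36\right) = -25392 - -4824 = -25392 + 4824 = -20568$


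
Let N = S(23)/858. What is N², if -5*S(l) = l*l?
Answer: 279841/18404100 ≈ 0.015205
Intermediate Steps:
S(l) = -l²/5 (S(l) = -l*l/5 = -l²/5)
N = -529/4290 (N = -⅕*23²/858 = -⅕*529*(1/858) = -529/5*1/858 = -529/4290 ≈ -0.12331)
N² = (-529/4290)² = 279841/18404100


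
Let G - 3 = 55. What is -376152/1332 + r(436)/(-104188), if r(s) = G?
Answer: -1632941743/5782434 ≈ -282.40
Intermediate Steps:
G = 58 (G = 3 + 55 = 58)
r(s) = 58
-376152/1332 + r(436)/(-104188) = -376152/1332 + 58/(-104188) = -376152*1/1332 + 58*(-1/104188) = -31346/111 - 29/52094 = -1632941743/5782434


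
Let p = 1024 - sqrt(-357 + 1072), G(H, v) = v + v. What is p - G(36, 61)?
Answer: 902 - sqrt(715) ≈ 875.26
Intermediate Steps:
G(H, v) = 2*v
p = 1024 - sqrt(715) ≈ 997.26
p - G(36, 61) = (1024 - sqrt(715)) - 2*61 = (1024 - sqrt(715)) - 1*122 = (1024 - sqrt(715)) - 122 = 902 - sqrt(715)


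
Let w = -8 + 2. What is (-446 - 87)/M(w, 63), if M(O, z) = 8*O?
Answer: 533/48 ≈ 11.104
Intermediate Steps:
w = -6
(-446 - 87)/M(w, 63) = (-446 - 87)/((8*(-6))) = -533/(-48) = -1/48*(-533) = 533/48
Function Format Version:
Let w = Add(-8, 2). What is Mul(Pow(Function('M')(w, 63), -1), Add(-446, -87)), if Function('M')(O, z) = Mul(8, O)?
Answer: Rational(533, 48) ≈ 11.104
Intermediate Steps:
w = -6
Mul(Pow(Function('M')(w, 63), -1), Add(-446, -87)) = Mul(Pow(Mul(8, -6), -1), Add(-446, -87)) = Mul(Pow(-48, -1), -533) = Mul(Rational(-1, 48), -533) = Rational(533, 48)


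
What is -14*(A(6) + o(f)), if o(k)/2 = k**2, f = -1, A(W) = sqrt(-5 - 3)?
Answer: -28 - 28*I*sqrt(2) ≈ -28.0 - 39.598*I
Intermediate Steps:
A(W) = 2*I*sqrt(2) (A(W) = sqrt(-8) = 2*I*sqrt(2))
o(k) = 2*k**2
-14*(A(6) + o(f)) = -14*(2*I*sqrt(2) + 2*(-1)**2) = -14*(2*I*sqrt(2) + 2*1) = -14*(2*I*sqrt(2) + 2) = -14*(2 + 2*I*sqrt(2)) = -28 - 28*I*sqrt(2)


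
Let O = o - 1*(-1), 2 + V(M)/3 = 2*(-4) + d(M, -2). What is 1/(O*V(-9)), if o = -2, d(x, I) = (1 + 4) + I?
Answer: 1/21 ≈ 0.047619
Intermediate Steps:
d(x, I) = 5 + I
V(M) = -21 (V(M) = -6 + 3*(2*(-4) + (5 - 2)) = -6 + 3*(-8 + 3) = -6 + 3*(-5) = -6 - 15 = -21)
O = -1 (O = -2 - 1*(-1) = -2 + 1 = -1)
1/(O*V(-9)) = 1/(-1*(-21)) = 1/21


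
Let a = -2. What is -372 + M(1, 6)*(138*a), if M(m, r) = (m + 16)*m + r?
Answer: -6720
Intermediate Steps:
M(m, r) = r + m*(16 + m) (M(m, r) = (16 + m)*m + r = m*(16 + m) + r = r + m*(16 + m))
-372 + M(1, 6)*(138*a) = -372 + (6 + 1**2 + 16*1)*(138*(-2)) = -372 + (6 + 1 + 16)*(-276) = -372 + 23*(-276) = -372 - 6348 = -6720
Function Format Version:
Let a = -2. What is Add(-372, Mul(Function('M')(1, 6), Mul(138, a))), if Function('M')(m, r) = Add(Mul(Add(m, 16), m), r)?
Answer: -6720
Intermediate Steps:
Function('M')(m, r) = Add(r, Mul(m, Add(16, m))) (Function('M')(m, r) = Add(Mul(Add(16, m), m), r) = Add(Mul(m, Add(16, m)), r) = Add(r, Mul(m, Add(16, m))))
Add(-372, Mul(Function('M')(1, 6), Mul(138, a))) = Add(-372, Mul(Add(6, Pow(1, 2), Mul(16, 1)), Mul(138, -2))) = Add(-372, Mul(Add(6, 1, 16), -276)) = Add(-372, Mul(23, -276)) = Add(-372, -6348) = -6720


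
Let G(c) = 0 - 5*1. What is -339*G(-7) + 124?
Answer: 1819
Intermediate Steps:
G(c) = -5 (G(c) = 0 - 5 = -5)
-339*G(-7) + 124 = -339*(-5) + 124 = 1695 + 124 = 1819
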